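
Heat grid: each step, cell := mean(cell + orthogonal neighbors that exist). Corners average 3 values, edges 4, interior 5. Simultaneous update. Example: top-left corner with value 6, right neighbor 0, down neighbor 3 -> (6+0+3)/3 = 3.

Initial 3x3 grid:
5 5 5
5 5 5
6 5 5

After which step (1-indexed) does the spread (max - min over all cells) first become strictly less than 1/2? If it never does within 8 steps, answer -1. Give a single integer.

Step 1: max=16/3, min=5, spread=1/3
  -> spread < 1/2 first at step 1
Step 2: max=95/18, min=5, spread=5/18
Step 3: max=1121/216, min=5, spread=41/216
Step 4: max=66931/12960, min=1811/360, spread=347/2592
Step 5: max=3994937/777600, min=18157/3600, spread=2921/31104
Step 6: max=239108539/46656000, min=2185483/432000, spread=24611/373248
Step 7: max=14315522033/2799360000, min=49256741/9720000, spread=207329/4478976
Step 8: max=857837952451/167961600000, min=2630801599/518400000, spread=1746635/53747712

Answer: 1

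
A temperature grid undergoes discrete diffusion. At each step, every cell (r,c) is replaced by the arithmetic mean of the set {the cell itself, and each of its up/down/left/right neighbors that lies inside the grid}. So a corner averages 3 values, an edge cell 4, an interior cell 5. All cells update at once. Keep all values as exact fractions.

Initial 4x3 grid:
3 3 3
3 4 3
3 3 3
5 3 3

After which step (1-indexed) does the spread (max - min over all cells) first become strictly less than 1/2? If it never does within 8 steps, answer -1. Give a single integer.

Step 1: max=11/3, min=3, spread=2/3
Step 2: max=32/9, min=249/80, spread=319/720
  -> spread < 1/2 first at step 2
Step 3: max=7417/2160, min=1127/360, spread=131/432
Step 4: max=54751/16200, min=136151/43200, spread=5911/25920
Step 5: max=12994181/3888000, min=8190979/2592000, spread=56617/311040
Step 6: max=773652829/233280000, min=493703861/155520000, spread=2647763/18662400
Step 7: max=46173291311/13996800000, min=29725057999/9331200000, spread=25371269/223948800
Step 8: max=2759281973749/839808000000, min=1789221142541/559872000000, spread=1207204159/13436928000

Answer: 2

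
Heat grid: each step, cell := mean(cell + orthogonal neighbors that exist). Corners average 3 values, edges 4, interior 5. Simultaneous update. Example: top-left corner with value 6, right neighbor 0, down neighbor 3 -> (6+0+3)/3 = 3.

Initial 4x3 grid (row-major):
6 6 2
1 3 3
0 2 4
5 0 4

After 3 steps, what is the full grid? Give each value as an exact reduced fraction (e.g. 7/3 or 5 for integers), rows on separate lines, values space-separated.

Answer: 1507/432 16867/4800 769/216
10399/3600 1547/500 22423/7200
2171/900 7417/3000 20443/7200
4573/2160 35311/14400 701/270

Derivation:
After step 1:
  13/3 17/4 11/3
  5/2 3 3
  2 9/5 13/4
  5/3 11/4 8/3
After step 2:
  133/36 61/16 131/36
  71/24 291/100 155/48
  239/120 64/25 643/240
  77/36 533/240 26/9
After step 3:
  1507/432 16867/4800 769/216
  10399/3600 1547/500 22423/7200
  2171/900 7417/3000 20443/7200
  4573/2160 35311/14400 701/270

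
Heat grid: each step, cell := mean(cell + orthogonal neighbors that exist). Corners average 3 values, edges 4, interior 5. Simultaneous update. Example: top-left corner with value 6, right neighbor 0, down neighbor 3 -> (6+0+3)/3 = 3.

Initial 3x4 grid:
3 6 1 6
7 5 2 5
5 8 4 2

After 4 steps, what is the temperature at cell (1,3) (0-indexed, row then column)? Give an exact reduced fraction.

Step 1: cell (1,3) = 15/4
Step 2: cell (1,3) = 889/240
Step 3: cell (1,3) = 11119/2880
Step 4: cell (1,3) = 672317/172800
Full grid after step 4:
  31499/6480 49573/10800 7337/1800 33643/8640
  74369/14400 113/24 61211/14400 672317/172800
  34069/6480 107221/21600 93469/21600 104689/25920

Answer: 672317/172800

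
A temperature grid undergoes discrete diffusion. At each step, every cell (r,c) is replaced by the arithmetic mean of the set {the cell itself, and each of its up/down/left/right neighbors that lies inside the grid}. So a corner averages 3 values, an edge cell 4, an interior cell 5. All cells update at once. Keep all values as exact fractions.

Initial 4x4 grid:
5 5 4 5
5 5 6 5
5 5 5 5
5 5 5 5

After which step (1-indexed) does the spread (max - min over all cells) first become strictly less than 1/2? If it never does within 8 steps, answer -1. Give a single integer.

Step 1: max=21/4, min=14/3, spread=7/12
Step 2: max=513/100, min=233/48, spread=331/1200
  -> spread < 1/2 first at step 2
Step 3: max=2033/400, min=533/108, spread=1591/10800
Step 4: max=14557/2880, min=1072273/216000, spread=9751/108000
Step 5: max=72667/14400, min=10758017/2160000, spread=142033/2160000
Step 6: max=9069869/1800000, min=97004527/19440000, spread=4750291/97200000
Step 7: max=979201733/194400000, min=9710814929/1944000000, spread=9022489/216000000
Step 8: max=3260936447/648000000, min=87459638839/17496000000, spread=58564523/1749600000

Answer: 2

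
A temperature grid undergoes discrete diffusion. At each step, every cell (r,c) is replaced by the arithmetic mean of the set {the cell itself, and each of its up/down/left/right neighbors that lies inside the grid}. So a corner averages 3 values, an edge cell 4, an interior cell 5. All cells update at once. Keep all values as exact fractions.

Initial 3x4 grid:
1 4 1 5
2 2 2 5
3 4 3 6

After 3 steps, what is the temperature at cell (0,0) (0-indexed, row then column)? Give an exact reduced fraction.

Answer: 323/135

Derivation:
Step 1: cell (0,0) = 7/3
Step 2: cell (0,0) = 19/9
Step 3: cell (0,0) = 323/135
Full grid after step 3:
  323/135 8947/3600 5581/1800 3743/1080
  2203/900 16817/6000 19187/6000 27389/7200
  667/240 7073/2400 25699/7200 8401/2160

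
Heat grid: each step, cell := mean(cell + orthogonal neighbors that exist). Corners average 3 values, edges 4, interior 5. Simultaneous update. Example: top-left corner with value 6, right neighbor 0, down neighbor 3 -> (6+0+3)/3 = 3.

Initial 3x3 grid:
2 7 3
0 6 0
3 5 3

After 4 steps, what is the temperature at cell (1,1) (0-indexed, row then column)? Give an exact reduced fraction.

Step 1: cell (1,1) = 18/5
Step 2: cell (1,1) = 181/50
Step 3: cell (1,1) = 10007/3000
Step 4: cell (1,1) = 611929/180000
Full grid after step 4:
  147209/43200 1479517/432000 225551/64800
  2844409/864000 611929/180000 242357/72000
  26597/8100 2834159/864000 433427/129600

Answer: 611929/180000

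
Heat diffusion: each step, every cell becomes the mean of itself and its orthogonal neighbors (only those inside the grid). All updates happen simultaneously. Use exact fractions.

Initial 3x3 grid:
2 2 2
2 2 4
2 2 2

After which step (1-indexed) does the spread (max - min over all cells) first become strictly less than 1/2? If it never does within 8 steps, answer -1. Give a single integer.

Step 1: max=8/3, min=2, spread=2/3
Step 2: max=307/120, min=2, spread=67/120
Step 3: max=2597/1080, min=207/100, spread=1807/5400
  -> spread < 1/2 first at step 3
Step 4: max=1021963/432000, min=5761/2700, spread=33401/144000
Step 5: max=9005933/3888000, min=583391/270000, spread=3025513/19440000
Step 6: max=3575326867/1555200000, min=31555949/14400000, spread=53531/497664
Step 7: max=212656925849/93312000000, min=8567116051/3888000000, spread=450953/5971968
Step 8: max=12706343560603/5598720000000, min=1034128610519/466560000000, spread=3799043/71663616

Answer: 3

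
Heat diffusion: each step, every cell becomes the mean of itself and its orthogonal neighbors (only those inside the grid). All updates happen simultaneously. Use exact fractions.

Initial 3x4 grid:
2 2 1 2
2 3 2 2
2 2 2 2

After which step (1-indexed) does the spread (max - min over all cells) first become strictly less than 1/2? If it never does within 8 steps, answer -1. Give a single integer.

Step 1: max=9/4, min=5/3, spread=7/12
Step 2: max=13/6, min=65/36, spread=13/36
  -> spread < 1/2 first at step 2
Step 3: max=767/360, min=803/432, spread=587/2160
Step 4: max=91823/43200, min=123037/64800, spread=5879/25920
Step 5: max=5453707/2592000, min=937351/486000, spread=272701/1555200
Step 6: max=325137893/155520000, min=227222651/116640000, spread=2660923/18662400
Step 7: max=19381478287/9331200000, min=13744675009/6998400000, spread=126629393/1119744000
Step 8: max=1157249249933/559872000000, min=829444787231/419904000000, spread=1231748807/13436928000

Answer: 2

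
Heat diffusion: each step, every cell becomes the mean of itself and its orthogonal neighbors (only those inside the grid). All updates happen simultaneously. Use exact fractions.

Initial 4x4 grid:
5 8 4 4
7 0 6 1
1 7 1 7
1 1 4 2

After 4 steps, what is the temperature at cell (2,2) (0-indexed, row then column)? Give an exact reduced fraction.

Answer: 298483/90000

Derivation:
Step 1: cell (2,2) = 5
Step 2: cell (2,2) = 283/100
Step 3: cell (2,2) = 2303/600
Step 4: cell (2,2) = 298483/90000
Full grid after step 4:
  3599/810 996871/216000 97631/24000 557/135
  917041/216000 34823/9000 12313/3000 264403/72000
  46439/14400 35923/10000 298483/90000 31961/8640
  10927/3600 41191/14400 145189/43200 105727/32400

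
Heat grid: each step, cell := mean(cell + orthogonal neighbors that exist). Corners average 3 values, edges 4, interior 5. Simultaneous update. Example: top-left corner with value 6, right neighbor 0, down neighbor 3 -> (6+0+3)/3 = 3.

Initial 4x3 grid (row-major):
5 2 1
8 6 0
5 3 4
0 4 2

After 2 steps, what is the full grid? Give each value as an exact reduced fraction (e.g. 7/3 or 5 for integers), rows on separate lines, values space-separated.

Answer: 29/6 133/40 29/12
47/10 409/100 49/20
87/20 167/50 191/60
37/12 779/240 47/18

Derivation:
After step 1:
  5 7/2 1
  6 19/5 11/4
  4 22/5 9/4
  3 9/4 10/3
After step 2:
  29/6 133/40 29/12
  47/10 409/100 49/20
  87/20 167/50 191/60
  37/12 779/240 47/18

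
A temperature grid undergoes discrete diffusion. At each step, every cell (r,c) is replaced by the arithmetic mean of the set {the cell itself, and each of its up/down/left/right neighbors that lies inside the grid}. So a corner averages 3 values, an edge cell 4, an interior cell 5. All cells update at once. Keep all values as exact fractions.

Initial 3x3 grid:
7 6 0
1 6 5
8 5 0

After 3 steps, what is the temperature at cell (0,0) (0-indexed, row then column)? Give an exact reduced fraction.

Answer: 10261/2160

Derivation:
Step 1: cell (0,0) = 14/3
Step 2: cell (0,0) = 179/36
Step 3: cell (0,0) = 10261/2160
Full grid after step 3:
  10261/2160 63307/14400 4223/1080
  34691/7200 26009/6000 18469/4800
  10201/2160 20869/4800 4153/1080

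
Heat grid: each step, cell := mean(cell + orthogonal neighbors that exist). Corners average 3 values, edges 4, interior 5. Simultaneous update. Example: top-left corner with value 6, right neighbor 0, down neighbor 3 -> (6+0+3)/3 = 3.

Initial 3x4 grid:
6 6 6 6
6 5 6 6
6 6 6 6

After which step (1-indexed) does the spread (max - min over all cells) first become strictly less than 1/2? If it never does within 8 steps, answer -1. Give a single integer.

Answer: 1

Derivation:
Step 1: max=6, min=23/4, spread=1/4
  -> spread < 1/2 first at step 1
Step 2: max=6, min=577/100, spread=23/100
Step 3: max=2387/400, min=27989/4800, spread=131/960
Step 4: max=42809/7200, min=252649/43200, spread=841/8640
Step 5: max=8546627/1440000, min=101137949/17280000, spread=56863/691200
Step 6: max=76770457/12960000, min=911585659/155520000, spread=386393/6220800
Step 7: max=30683641187/5184000000, min=364854276869/62208000000, spread=26795339/497664000
Step 8: max=1839153850333/311040000000, min=21911064285871/3732480000000, spread=254051069/5971968000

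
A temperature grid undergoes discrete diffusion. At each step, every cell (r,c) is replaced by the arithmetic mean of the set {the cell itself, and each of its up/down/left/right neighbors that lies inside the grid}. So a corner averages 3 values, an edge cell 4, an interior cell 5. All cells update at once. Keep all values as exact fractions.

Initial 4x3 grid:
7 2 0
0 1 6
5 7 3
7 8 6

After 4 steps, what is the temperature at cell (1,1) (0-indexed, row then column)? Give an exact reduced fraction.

Answer: 132509/36000

Derivation:
Step 1: cell (1,1) = 16/5
Step 2: cell (1,1) = 13/4
Step 3: cell (1,1) = 2179/600
Step 4: cell (1,1) = 132509/36000
Full grid after step 4:
  4627/1440 271729/86400 40253/12960
  9169/2400 132509/36000 80221/21600
  102547/21600 86087/18000 100447/21600
  7085/1296 117887/21600 437/81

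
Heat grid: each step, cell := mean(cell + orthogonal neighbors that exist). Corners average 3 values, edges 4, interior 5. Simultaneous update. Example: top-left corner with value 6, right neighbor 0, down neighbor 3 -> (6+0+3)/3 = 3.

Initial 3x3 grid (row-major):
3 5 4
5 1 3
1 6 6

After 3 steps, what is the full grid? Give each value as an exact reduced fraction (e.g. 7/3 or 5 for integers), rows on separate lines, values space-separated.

After step 1:
  13/3 13/4 4
  5/2 4 7/2
  4 7/2 5
After step 2:
  121/36 187/48 43/12
  89/24 67/20 33/8
  10/3 33/8 4
After step 3:
  1579/432 10217/2880 557/144
  4951/1440 4609/1200 1807/480
  67/18 1777/480 49/12

Answer: 1579/432 10217/2880 557/144
4951/1440 4609/1200 1807/480
67/18 1777/480 49/12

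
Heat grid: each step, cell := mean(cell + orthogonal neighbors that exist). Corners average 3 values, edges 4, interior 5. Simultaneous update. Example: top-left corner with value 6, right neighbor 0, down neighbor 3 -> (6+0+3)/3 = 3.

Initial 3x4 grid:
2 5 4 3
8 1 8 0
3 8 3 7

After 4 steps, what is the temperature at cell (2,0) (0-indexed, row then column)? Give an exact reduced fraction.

Step 1: cell (2,0) = 19/3
Step 2: cell (2,0) = 163/36
Step 3: cell (2,0) = 2215/432
Step 4: cell (2,0) = 18977/4050
Full grid after step 4:
  3447/800 53243/12000 425797/108000 261617/64800
  2051593/432000 97969/22500 402251/90000 1718033/432000
  18977/4050 1053749/216000 947969/216000 35899/8100

Answer: 18977/4050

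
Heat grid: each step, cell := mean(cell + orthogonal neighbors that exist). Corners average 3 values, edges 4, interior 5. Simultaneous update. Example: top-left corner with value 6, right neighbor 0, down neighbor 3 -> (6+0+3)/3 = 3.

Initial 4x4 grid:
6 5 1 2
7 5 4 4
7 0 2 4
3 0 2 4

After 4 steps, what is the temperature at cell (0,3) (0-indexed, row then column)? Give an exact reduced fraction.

Step 1: cell (0,3) = 7/3
Step 2: cell (0,3) = 53/18
Step 3: cell (0,3) = 6677/2160
Step 4: cell (0,3) = 208703/64800
Full grid after step 4:
  33733/7200 301253/72000 763199/216000 208703/64800
  4937/1125 235309/60000 602861/180000 338407/108000
  10117/2700 119503/36000 21689/7200 319183/108000
  207209/64800 25139/8640 588011/216000 181019/64800

Answer: 208703/64800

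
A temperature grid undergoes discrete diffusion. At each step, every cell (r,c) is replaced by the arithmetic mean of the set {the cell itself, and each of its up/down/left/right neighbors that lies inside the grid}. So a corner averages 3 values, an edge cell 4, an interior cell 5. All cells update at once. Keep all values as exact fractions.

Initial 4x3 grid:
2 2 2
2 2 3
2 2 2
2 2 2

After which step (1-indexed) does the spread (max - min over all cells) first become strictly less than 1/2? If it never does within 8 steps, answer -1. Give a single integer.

Answer: 1

Derivation:
Step 1: max=7/3, min=2, spread=1/3
  -> spread < 1/2 first at step 1
Step 2: max=271/120, min=2, spread=31/120
Step 3: max=2371/1080, min=2, spread=211/1080
Step 4: max=232897/108000, min=3647/1800, spread=14077/108000
Step 5: max=2084407/972000, min=219683/108000, spread=5363/48600
Step 6: max=62060809/29160000, min=122869/60000, spread=93859/1166400
Step 7: max=3709474481/1749600000, min=199736467/97200000, spread=4568723/69984000
Step 8: max=221732435629/104976000000, min=6013618889/2916000000, spread=8387449/167961600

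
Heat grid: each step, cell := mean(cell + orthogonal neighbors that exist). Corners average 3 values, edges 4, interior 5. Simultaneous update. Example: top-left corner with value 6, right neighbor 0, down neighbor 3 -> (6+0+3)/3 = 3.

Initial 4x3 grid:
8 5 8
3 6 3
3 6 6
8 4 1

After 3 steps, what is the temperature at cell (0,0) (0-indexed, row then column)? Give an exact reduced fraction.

Answer: 11651/2160

Derivation:
Step 1: cell (0,0) = 16/3
Step 2: cell (0,0) = 205/36
Step 3: cell (0,0) = 11651/2160
Full grid after step 3:
  11651/2160 81227/14400 5893/1080
  4747/900 15299/3000 37601/7200
  1957/400 14579/3000 33001/7200
  697/144 65987/14400 961/216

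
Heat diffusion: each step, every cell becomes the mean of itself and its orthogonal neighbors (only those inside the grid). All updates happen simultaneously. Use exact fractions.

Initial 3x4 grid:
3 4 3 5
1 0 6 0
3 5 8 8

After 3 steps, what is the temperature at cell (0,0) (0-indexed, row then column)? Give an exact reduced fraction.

Step 1: cell (0,0) = 8/3
Step 2: cell (0,0) = 83/36
Step 3: cell (0,0) = 5887/2160
Full grid after step 3:
  5887/2160 10583/3600 6739/1800 8119/2160
  39047/14400 10559/3000 3933/1000 21769/4800
  1177/360 2999/800 34631/7200 5227/1080

Answer: 5887/2160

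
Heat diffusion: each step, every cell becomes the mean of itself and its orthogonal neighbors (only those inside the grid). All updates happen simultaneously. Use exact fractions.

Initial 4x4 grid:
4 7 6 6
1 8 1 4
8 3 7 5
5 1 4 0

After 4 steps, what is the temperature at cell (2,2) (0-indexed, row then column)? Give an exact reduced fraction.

Answer: 253451/60000

Derivation:
Step 1: cell (2,2) = 4
Step 2: cell (2,2) = 108/25
Step 3: cell (2,2) = 8001/2000
Step 4: cell (2,2) = 253451/60000
Full grid after step 4:
  106987/21600 38841/8000 1068899/216000 307187/64800
  10507/2250 288361/60000 816737/180000 490687/108000
  61321/13500 154271/36000 253451/60000 142877/36000
  272689/64800 893611/216000 90803/24000 80897/21600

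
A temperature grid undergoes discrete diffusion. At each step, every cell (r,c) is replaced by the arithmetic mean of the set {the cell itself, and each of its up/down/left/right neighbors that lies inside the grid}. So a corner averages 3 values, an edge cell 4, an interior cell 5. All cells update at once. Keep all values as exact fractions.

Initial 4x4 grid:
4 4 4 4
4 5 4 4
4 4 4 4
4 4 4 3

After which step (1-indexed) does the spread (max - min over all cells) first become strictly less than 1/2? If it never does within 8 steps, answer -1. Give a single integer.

Answer: 2

Derivation:
Step 1: max=17/4, min=11/3, spread=7/12
Step 2: max=211/50, min=67/18, spread=112/225
  -> spread < 1/2 first at step 2
Step 3: max=9967/2400, min=823/216, spread=7403/21600
Step 4: max=44771/10800, min=125087/32400, spread=4613/16200
Step 5: max=1337669/324000, min=3785561/972000, spread=113723/486000
Step 6: max=40051667/9720000, min=22875187/5832000, spread=2889533/14580000
Step 7: max=1197754817/291600000, min=689599873/174960000, spread=72632543/437400000
Step 8: max=35844900371/8748000000, min=103867780607/26244000000, spread=1833460253/13122000000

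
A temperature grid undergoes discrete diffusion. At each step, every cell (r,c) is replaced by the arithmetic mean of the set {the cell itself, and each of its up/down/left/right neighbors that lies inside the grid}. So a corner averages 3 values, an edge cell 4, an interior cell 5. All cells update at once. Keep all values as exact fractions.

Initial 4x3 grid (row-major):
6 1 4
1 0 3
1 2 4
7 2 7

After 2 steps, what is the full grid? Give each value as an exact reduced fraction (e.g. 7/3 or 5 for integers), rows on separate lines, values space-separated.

Answer: 89/36 569/240 49/18
529/240 107/50 649/240
593/240 289/100 773/240
127/36 419/120 77/18

Derivation:
After step 1:
  8/3 11/4 8/3
  2 7/5 11/4
  11/4 9/5 4
  10/3 9/2 13/3
After step 2:
  89/36 569/240 49/18
  529/240 107/50 649/240
  593/240 289/100 773/240
  127/36 419/120 77/18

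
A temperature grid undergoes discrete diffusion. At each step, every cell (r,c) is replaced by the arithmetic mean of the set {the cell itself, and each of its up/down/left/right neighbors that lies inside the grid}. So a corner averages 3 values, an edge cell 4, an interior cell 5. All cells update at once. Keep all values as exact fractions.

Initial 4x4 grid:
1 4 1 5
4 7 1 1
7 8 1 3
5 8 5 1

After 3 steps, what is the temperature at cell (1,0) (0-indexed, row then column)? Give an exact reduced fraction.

Answer: 11069/2400

Derivation:
Step 1: cell (1,0) = 19/4
Step 2: cell (1,0) = 371/80
Step 3: cell (1,0) = 11069/2400
Full grid after step 3:
  2821/720 1399/400 10603/3600 1313/540
  11069/2400 8367/2000 1172/375 9433/3600
  40231/7200 3719/750 7561/2000 659/240
  3253/540 39241/7200 1943/480 769/240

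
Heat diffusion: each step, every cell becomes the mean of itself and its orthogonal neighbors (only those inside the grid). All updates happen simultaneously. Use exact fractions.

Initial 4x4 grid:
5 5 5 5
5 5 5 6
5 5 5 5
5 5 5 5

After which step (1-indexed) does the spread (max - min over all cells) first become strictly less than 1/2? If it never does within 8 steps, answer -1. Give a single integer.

Answer: 1

Derivation:
Step 1: max=16/3, min=5, spread=1/3
  -> spread < 1/2 first at step 1
Step 2: max=631/120, min=5, spread=31/120
Step 3: max=5611/1080, min=5, spread=211/1080
Step 4: max=556843/108000, min=5, spread=16843/108000
Step 5: max=4998643/972000, min=45079/9000, spread=130111/972000
Step 6: max=149442367/29160000, min=2707159/540000, spread=3255781/29160000
Step 7: max=4474353691/874800000, min=2711107/540000, spread=82360351/874800000
Step 8: max=133971316891/26244000000, min=488506441/97200000, spread=2074577821/26244000000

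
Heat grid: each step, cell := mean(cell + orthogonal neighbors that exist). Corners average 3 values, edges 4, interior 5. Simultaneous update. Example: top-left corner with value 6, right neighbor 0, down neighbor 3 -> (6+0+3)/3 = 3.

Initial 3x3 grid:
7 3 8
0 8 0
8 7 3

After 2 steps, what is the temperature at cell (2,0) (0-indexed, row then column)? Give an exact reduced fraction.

Step 1: cell (2,0) = 5
Step 2: cell (2,0) = 23/4
Full grid after step 2:
  187/36 171/40 179/36
  1061/240 271/50 307/80
  23/4 553/120 175/36

Answer: 23/4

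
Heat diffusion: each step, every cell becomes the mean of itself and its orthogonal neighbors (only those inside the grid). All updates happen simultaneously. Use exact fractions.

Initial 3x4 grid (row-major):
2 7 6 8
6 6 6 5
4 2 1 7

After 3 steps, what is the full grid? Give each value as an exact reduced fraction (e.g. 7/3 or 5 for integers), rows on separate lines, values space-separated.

Answer: 1829/360 1047/200 21061/3600 6409/1080
10919/2400 9847/2000 30601/6000 40417/7200
3073/720 3363/800 33647/7200 10463/2160

Derivation:
After step 1:
  5 21/4 27/4 19/3
  9/2 27/5 24/5 13/2
  4 13/4 4 13/3
After step 2:
  59/12 28/5 347/60 235/36
  189/40 116/25 549/100 659/120
  47/12 333/80 983/240 89/18
After step 3:
  1829/360 1047/200 21061/3600 6409/1080
  10919/2400 9847/2000 30601/6000 40417/7200
  3073/720 3363/800 33647/7200 10463/2160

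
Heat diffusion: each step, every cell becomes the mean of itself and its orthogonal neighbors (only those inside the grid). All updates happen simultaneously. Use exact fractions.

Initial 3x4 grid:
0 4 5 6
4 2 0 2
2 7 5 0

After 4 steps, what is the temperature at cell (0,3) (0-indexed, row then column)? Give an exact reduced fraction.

Answer: 101011/32400

Derivation:
Step 1: cell (0,3) = 13/3
Step 2: cell (0,3) = 121/36
Step 3: cell (0,3) = 3469/1080
Step 4: cell (0,3) = 101011/32400
Full grid after step 4:
  96221/32400 332477/108000 337447/108000 101011/32400
  112469/36000 93187/30000 277511/90000 161551/54000
  52373/16200 348727/108000 328447/108000 5896/2025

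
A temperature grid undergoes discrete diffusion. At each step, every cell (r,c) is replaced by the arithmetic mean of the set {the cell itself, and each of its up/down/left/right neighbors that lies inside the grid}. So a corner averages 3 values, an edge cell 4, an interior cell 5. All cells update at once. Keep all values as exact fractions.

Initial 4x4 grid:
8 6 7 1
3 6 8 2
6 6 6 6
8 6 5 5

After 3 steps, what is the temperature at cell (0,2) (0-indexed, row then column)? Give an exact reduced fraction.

Step 1: cell (0,2) = 11/2
Step 2: cell (0,2) = 1283/240
Step 3: cell (0,2) = 38063/7200
Full grid after step 3:
  12763/2160 42031/7200 38063/7200 10253/2160
  21473/3600 35041/6000 32471/6000 1099/225
  4321/720 35779/6000 33737/6000 923/180
  2645/432 8693/1440 8197/1440 11627/2160

Answer: 38063/7200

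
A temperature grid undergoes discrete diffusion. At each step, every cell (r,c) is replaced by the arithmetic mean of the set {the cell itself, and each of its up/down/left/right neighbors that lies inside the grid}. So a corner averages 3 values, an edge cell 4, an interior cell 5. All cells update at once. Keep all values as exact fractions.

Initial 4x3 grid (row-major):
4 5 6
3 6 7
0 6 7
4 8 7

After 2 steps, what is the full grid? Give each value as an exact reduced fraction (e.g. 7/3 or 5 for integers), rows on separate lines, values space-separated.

After step 1:
  4 21/4 6
  13/4 27/5 13/2
  13/4 27/5 27/4
  4 25/4 22/3
After step 2:
  25/6 413/80 71/12
  159/40 129/25 493/80
  159/40 541/100 1559/240
  9/2 1379/240 61/9

Answer: 25/6 413/80 71/12
159/40 129/25 493/80
159/40 541/100 1559/240
9/2 1379/240 61/9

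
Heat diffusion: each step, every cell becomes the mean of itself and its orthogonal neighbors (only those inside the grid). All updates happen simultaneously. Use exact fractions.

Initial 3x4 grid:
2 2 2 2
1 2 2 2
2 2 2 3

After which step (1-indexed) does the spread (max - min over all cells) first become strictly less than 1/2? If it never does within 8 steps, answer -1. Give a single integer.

Answer: 3

Derivation:
Step 1: max=7/3, min=5/3, spread=2/3
Step 2: max=41/18, min=413/240, spread=401/720
Step 3: max=473/216, min=3883/2160, spread=847/2160
  -> spread < 1/2 first at step 3
Step 4: max=277981/129600, min=1581989/864000, spread=813653/2592000
Step 5: max=16415729/7776000, min=14421499/7776000, spread=199423/777600
Step 6: max=972641551/466560000, min=875725601/466560000, spread=1938319/9331200
Step 7: max=57806299109/27993600000, min=53018909659/27993600000, spread=95747789/559872000
Step 8: max=3441283785631/1679616000000, min=3206278002881/1679616000000, spread=940023131/6718464000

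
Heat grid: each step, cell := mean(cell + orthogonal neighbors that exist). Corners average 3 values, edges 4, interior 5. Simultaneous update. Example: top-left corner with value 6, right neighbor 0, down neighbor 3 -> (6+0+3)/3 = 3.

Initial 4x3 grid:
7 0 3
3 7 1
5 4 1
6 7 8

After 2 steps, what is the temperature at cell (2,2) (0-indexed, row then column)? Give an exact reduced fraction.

Step 1: cell (2,2) = 7/2
Step 2: cell (2,2) = 499/120
Full grid after step 2:
  157/36 143/48 103/36
  49/12 411/100 65/24
  26/5 441/100 499/120
  67/12 1343/240 181/36

Answer: 499/120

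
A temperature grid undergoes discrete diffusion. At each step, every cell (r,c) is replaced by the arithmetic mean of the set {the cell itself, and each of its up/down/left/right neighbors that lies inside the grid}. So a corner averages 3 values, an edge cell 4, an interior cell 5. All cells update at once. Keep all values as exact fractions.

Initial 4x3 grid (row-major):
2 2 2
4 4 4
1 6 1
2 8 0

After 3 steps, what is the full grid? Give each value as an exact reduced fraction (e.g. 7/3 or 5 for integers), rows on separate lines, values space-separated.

Answer: 631/216 4117/1440 311/108
559/180 479/150 2161/720
311/90 2041/600 781/240
193/54 637/180 241/72

Derivation:
After step 1:
  8/3 5/2 8/3
  11/4 4 11/4
  13/4 4 11/4
  11/3 4 3
After step 2:
  95/36 71/24 95/36
  19/6 16/5 73/24
  41/12 18/5 25/8
  131/36 11/3 13/4
After step 3:
  631/216 4117/1440 311/108
  559/180 479/150 2161/720
  311/90 2041/600 781/240
  193/54 637/180 241/72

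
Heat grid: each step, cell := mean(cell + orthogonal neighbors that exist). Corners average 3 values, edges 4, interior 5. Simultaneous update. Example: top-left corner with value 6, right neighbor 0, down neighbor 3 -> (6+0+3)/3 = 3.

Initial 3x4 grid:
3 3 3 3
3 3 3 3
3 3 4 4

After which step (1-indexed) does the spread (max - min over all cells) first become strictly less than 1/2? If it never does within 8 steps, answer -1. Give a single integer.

Answer: 2

Derivation:
Step 1: max=11/3, min=3, spread=2/3
Step 2: max=125/36, min=3, spread=17/36
  -> spread < 1/2 first at step 2
Step 3: max=457/135, min=3, spread=52/135
Step 4: max=430049/129600, min=5447/1800, spread=7573/25920
Step 5: max=25497001/7776000, min=82217/27000, spread=363701/1555200
Step 6: max=1515533999/466560000, min=2207413/720000, spread=681043/3732480
Step 7: max=90350137141/27993600000, min=599082089/194400000, spread=163292653/1119744000
Step 8: max=5393675884319/1679616000000, min=18053139163/5832000000, spread=1554974443/13436928000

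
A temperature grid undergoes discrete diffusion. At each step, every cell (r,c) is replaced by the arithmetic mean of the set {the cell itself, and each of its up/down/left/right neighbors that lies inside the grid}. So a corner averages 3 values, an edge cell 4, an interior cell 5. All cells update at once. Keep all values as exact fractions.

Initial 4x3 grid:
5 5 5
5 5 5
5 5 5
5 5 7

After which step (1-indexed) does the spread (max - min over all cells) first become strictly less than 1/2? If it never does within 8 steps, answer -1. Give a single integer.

Step 1: max=17/3, min=5, spread=2/3
Step 2: max=50/9, min=5, spread=5/9
Step 3: max=581/108, min=5, spread=41/108
  -> spread < 1/2 first at step 3
Step 4: max=69017/12960, min=5, spread=4217/12960
Step 5: max=4097149/777600, min=18079/3600, spread=38417/155520
Step 6: max=244480211/46656000, min=362597/72000, spread=1903471/9331200
Step 7: max=14597789089/2799360000, min=10915759/2160000, spread=18038617/111974400
Step 8: max=873076182851/167961600000, min=984926759/194400000, spread=883978523/6718464000

Answer: 3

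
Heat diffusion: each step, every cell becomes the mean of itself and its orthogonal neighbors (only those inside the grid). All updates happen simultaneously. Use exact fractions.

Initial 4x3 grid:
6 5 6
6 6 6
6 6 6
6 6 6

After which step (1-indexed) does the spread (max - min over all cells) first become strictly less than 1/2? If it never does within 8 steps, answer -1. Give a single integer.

Answer: 1

Derivation:
Step 1: max=6, min=17/3, spread=1/3
  -> spread < 1/2 first at step 1
Step 2: max=6, min=1373/240, spread=67/240
Step 3: max=6, min=12523/2160, spread=437/2160
Step 4: max=5991/1000, min=5026469/864000, spread=29951/172800
Step 5: max=20171/3375, min=45440179/7776000, spread=206761/1555200
Step 6: max=32234329/5400000, min=18206204429/3110400000, spread=14430763/124416000
Step 7: max=2574347273/432000000, min=1094636258311/186624000000, spread=139854109/1492992000
Step 8: max=231428771023/38880000000, min=65762168109749/11197440000000, spread=7114543559/89579520000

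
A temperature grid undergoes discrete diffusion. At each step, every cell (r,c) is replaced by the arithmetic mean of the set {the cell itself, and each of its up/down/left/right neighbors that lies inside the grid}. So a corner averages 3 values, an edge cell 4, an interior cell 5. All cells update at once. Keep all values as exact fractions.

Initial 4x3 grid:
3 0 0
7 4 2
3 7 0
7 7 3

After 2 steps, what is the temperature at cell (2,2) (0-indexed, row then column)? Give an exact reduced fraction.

Step 1: cell (2,2) = 3
Step 2: cell (2,2) = 361/120
Full grid after step 2:
  28/9 39/16 47/36
  211/48 157/50 55/24
  1207/240 116/25 361/120
  53/9 24/5 37/9

Answer: 361/120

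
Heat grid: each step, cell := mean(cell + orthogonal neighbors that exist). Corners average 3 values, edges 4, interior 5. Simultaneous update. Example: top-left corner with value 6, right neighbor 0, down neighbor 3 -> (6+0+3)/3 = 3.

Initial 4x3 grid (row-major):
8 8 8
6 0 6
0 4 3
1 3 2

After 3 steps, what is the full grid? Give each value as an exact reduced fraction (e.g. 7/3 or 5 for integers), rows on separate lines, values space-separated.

Answer: 11933/2160 9877/1800 3107/540
30083/7200 27919/6000 8177/1800
22223/7200 5983/2000 12899/3600
967/432 6271/2400 595/216

Derivation:
After step 1:
  22/3 6 22/3
  7/2 24/5 17/4
  11/4 2 15/4
  4/3 5/2 8/3
After step 2:
  101/18 191/30 211/36
  1103/240 411/100 151/30
  115/48 79/25 19/6
  79/36 17/8 107/36
After step 3:
  11933/2160 9877/1800 3107/540
  30083/7200 27919/6000 8177/1800
  22223/7200 5983/2000 12899/3600
  967/432 6271/2400 595/216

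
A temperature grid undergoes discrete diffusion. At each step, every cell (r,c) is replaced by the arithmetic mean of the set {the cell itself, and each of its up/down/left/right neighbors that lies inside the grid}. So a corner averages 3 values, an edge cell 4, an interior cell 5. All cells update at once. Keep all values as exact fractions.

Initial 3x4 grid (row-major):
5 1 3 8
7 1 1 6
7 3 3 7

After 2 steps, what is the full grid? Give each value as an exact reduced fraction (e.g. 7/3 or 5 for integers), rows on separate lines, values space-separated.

After step 1:
  13/3 5/2 13/4 17/3
  5 13/5 14/5 11/2
  17/3 7/2 7/2 16/3
After step 2:
  71/18 761/240 853/240 173/36
  22/5 82/25 353/100 193/40
  85/18 229/60 227/60 43/9

Answer: 71/18 761/240 853/240 173/36
22/5 82/25 353/100 193/40
85/18 229/60 227/60 43/9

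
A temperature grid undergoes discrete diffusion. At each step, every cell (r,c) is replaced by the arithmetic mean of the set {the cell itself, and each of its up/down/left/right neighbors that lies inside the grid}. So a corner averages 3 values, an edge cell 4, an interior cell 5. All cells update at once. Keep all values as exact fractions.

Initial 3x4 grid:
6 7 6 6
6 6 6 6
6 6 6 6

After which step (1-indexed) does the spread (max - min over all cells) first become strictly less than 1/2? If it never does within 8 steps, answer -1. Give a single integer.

Step 1: max=19/3, min=6, spread=1/3
  -> spread < 1/2 first at step 1
Step 2: max=751/120, min=6, spread=31/120
Step 3: max=6691/1080, min=6, spread=211/1080
Step 4: max=664897/108000, min=10847/1800, spread=14077/108000
Step 5: max=5972407/972000, min=651683/108000, spread=5363/48600
Step 6: max=178700809/29160000, min=362869/60000, spread=93859/1166400
Step 7: max=10707874481/1749600000, min=588536467/97200000, spread=4568723/69984000
Step 8: max=641636435629/104976000000, min=17677618889/2916000000, spread=8387449/167961600

Answer: 1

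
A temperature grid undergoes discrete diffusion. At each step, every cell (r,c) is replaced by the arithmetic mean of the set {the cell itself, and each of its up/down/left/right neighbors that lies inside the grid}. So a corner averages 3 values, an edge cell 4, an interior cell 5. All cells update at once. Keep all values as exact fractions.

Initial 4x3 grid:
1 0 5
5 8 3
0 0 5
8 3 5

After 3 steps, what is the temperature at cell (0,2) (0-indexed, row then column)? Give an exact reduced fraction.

Step 1: cell (0,2) = 8/3
Step 2: cell (0,2) = 137/36
Step 3: cell (0,2) = 1843/540
Full grid after step 3:
  2119/720 24079/7200 1843/540
  7873/2400 19837/6000 6811/1800
  24139/7200 7329/2000 13357/3600
  7807/2160 367/100 4201/1080

Answer: 1843/540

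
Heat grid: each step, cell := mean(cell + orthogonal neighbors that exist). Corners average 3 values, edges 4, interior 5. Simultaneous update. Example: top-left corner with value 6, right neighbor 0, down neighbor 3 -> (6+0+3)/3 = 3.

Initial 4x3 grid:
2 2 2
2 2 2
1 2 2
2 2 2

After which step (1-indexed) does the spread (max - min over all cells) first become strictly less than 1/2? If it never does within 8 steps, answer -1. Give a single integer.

Step 1: max=2, min=5/3, spread=1/3
  -> spread < 1/2 first at step 1
Step 2: max=2, min=209/120, spread=31/120
Step 3: max=2, min=1949/1080, spread=211/1080
Step 4: max=3553/1800, min=199103/108000, spread=14077/108000
Step 5: max=212317/108000, min=1803593/972000, spread=5363/48600
Step 6: max=117131/60000, min=54579191/29160000, spread=93859/1166400
Step 7: max=189063533/97200000, min=3288925519/1749600000, spread=4568723/69984000
Step 8: max=5650381111/2916000000, min=198171564371/104976000000, spread=8387449/167961600

Answer: 1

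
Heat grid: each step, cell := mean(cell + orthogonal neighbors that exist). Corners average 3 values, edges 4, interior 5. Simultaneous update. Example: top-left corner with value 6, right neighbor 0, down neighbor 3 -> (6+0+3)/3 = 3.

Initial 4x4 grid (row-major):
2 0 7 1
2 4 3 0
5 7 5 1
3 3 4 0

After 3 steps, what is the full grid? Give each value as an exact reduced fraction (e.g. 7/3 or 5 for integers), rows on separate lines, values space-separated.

After step 1:
  4/3 13/4 11/4 8/3
  13/4 16/5 19/5 5/4
  17/4 24/5 4 3/2
  11/3 17/4 3 5/3
After step 2:
  47/18 79/30 187/60 20/9
  361/120 183/50 3 553/240
  479/120 41/10 171/50 101/48
  73/18 943/240 155/48 37/18
After step 3:
  2971/1080 10819/3600 395/144 5503/2160
  1493/450 9841/3000 18601/6000 3467/1440
  341/90 22921/6000 1189/375 17791/7200
  8623/2160 5513/1440 22741/7200 133/54

Answer: 2971/1080 10819/3600 395/144 5503/2160
1493/450 9841/3000 18601/6000 3467/1440
341/90 22921/6000 1189/375 17791/7200
8623/2160 5513/1440 22741/7200 133/54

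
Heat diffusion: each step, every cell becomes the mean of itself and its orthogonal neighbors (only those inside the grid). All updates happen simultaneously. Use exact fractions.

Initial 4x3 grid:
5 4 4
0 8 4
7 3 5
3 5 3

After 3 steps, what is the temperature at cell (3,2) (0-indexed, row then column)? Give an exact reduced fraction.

Answer: 4753/1080

Derivation:
Step 1: cell (3,2) = 13/3
Step 2: cell (3,2) = 139/36
Step 3: cell (3,2) = 4753/1080
Full grid after step 3:
  1463/360 7297/1600 3131/720
  10723/2400 4187/1000 703/150
  9823/2400 27617/6000 15097/3600
  353/80 29459/7200 4753/1080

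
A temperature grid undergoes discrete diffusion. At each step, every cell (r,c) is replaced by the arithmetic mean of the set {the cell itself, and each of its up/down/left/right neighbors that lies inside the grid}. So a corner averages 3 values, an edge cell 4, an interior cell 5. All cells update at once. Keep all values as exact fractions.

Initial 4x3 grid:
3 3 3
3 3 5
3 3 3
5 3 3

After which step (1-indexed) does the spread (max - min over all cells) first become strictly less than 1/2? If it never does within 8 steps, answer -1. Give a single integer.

Answer: 3

Derivation:
Step 1: max=11/3, min=3, spread=2/3
Step 2: max=32/9, min=3, spread=5/9
Step 3: max=1831/540, min=1139/360, spread=49/216
  -> spread < 1/2 first at step 3
Step 4: max=218869/64800, min=34369/10800, spread=2531/12960
Step 5: max=86873089/25920000, min=349391/108000, spread=3019249/25920000
Step 6: max=86636711/25920000, min=31559051/9720000, spread=297509/3110400
Step 7: max=311092799209/93312000000, min=476085521/145800000, spread=6398065769/93312000000
Step 8: max=932545464773/279936000000, min=19085378951/5832000000, spread=131578201/2239488000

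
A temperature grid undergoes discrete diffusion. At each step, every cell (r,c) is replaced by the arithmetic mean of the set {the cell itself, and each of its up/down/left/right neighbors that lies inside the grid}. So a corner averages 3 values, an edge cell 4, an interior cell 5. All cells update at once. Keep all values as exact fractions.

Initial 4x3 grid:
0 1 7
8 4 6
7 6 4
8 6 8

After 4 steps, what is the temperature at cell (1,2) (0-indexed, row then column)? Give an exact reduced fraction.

Step 1: cell (1,2) = 21/4
Step 2: cell (1,2) = 251/48
Step 3: cell (1,2) = 35779/7200
Step 4: cell (1,2) = 1095283/216000
Full grid after step 4:
  2954/675 959203/216000 293209/64800
  20077/4000 889459/180000 1095283/216000
  208933/36000 350003/60000 136247/24000
  68629/10800 447931/72000 132683/21600

Answer: 1095283/216000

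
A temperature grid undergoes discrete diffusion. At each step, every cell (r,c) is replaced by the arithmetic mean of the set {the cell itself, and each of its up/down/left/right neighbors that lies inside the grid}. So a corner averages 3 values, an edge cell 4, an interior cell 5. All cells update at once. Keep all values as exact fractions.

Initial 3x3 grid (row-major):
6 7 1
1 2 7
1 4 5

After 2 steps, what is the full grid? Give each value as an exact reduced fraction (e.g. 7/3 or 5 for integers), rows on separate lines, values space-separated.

Answer: 67/18 67/15 17/4
401/120 349/100 1097/240
5/2 109/30 145/36

Derivation:
After step 1:
  14/3 4 5
  5/2 21/5 15/4
  2 3 16/3
After step 2:
  67/18 67/15 17/4
  401/120 349/100 1097/240
  5/2 109/30 145/36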